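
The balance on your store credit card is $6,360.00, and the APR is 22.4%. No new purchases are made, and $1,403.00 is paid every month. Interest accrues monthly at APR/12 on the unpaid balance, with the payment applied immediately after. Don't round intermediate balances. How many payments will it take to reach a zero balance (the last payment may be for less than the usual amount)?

5 payments

Monthly rate r = 22.4%/12 = 1.86667% = 0.0186667.
Recurrence: B ← B·(1+r) − $1,403.00.
Month 1: interest $118.72; balance after payment $5,075.72.
Month 2: interest $94.75; balance after payment $3,767.47.
Month 3: interest $70.33; balance after payment $2,434.79.
Month 4: interest $45.45; balance after payment $1,077.24.
Month 5: interest $20.11; balance after payment $0.00.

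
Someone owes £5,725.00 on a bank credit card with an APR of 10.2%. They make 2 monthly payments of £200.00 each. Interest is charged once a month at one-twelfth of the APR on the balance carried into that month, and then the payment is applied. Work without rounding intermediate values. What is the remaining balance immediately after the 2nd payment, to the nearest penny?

Monthly rate r = 10.2%/12 = 0.85% = 0.0085.
Each month: B ← B·(1+r) − £200.00.
Month 1: interest £48.66; balance after payment £5,573.66.
Month 2: interest £47.38; balance after payment £5,421.04.

£5,421.04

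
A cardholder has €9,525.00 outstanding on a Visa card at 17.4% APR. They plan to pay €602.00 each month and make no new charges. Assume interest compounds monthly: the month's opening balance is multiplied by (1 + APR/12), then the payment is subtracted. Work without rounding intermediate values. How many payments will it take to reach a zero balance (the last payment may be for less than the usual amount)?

19 months

Monthly rate r = 17.4%/12 = 1.45% = 0.0145.
Recurrence: B ← B·(1+r) − €602.00.
Month 1: interest €138.11; balance after payment €9,061.11.
Month 2: interest €131.39; balance after payment €8,590.50.
Closed form: n = −ln(1 − rB₀/P)/ln(1+r) = −ln(0.77058)/ln(1.0145) ≈ 18.103, so the balance reaches zero during payment 19.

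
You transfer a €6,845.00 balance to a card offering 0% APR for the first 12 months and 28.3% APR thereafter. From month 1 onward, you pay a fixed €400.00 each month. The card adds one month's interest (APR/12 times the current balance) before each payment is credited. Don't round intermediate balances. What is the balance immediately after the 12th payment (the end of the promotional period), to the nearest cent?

€2,045.00

Promo months 1–12 at r₀ = 0%/12 = 0; months 13+ at r₁ = 28.3%/12 = 0.0235833.
After month 12 (no interest yet): B = €6,845.00 − 12·€400.00 = €2,045.00.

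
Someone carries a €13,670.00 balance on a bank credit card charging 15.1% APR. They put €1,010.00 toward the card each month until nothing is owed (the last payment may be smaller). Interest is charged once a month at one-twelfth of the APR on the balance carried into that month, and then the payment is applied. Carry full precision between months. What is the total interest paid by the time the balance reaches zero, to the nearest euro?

€1,410

Monthly rate r = 15.1%/12 = 1.25833% = 0.0125833.
Payoff takes n = ⌈−ln(1 − rB₀/P)/ln(1+r)⌉ = ⌈14.931⌉ = 15 payments; the last is €940.31.
Total paid = 14·€1,010.00 + €940.31 = €15,080.31.
Total interest = total paid − principal = €15,080.31 − €13,670.00 = €1,410.31.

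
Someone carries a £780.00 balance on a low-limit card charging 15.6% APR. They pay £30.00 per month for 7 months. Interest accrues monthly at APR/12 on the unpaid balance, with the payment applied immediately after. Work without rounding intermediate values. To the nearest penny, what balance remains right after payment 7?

£635.44

Monthly rate r = 15.6%/12 = 1.3% = 0.013.
Each month: B ← B·(1+r) − £30.00.
Month 1: interest £10.14; balance after payment £760.14.
Month 2: interest £9.88; balance after payment £740.02.
Month 3: interest £9.62; balance after payment £719.64.
Month 4: interest £9.36; balance after payment £699.00.
Month 5: interest £9.09; balance after payment £678.08.
Month 6: interest £8.82; balance after payment £656.90.
Month 7: interest £8.54; balance after payment £635.44.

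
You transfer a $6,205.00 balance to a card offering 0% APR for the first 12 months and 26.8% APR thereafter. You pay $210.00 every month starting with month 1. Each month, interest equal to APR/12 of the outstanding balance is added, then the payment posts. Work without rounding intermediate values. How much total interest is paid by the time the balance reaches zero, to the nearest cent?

Promo months 1–12 at r₀ = 0%/12 = 0; months 13+ at r₁ = 26.8%/12 = 0.0223333.
After month 12 (no interest yet): B = $6,205.00 − 12·$210.00 = $3,685.00.
Then at r₁ with $210.00/mo: n₂ = −ln(1 − r₁·B/P)/ln(1+r₁) ≈ 22.52 → 23 more payments.
Total paid = 34·$210.00 + $109.76 = $7,249.76; interest = $7,249.76 − $6,205.00 = $1,044.76.

$1,044.76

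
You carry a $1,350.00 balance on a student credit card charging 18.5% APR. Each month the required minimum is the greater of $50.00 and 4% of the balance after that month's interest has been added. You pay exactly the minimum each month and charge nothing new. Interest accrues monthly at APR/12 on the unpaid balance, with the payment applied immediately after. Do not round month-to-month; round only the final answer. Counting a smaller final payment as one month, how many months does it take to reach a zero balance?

Monthly rate r = 18.5%/12 = 1.54167% = 0.0154167.
While 4% of the post-interest balance exceeds $50.00, each month B ← (B·(1+r))·(1 − 0.04), i.e. B shrinks by the factor (1+r)·0.96 = 0.9748.
This holds for months 1–4. Entering month 5 the balance is $1,218.98; 4% of the post-interest balance is now below $50.00, so the flat $50.00 minimum applies from here.
From month 5 a fixed $50.00 at rate r clears $1,218.98 in 31 more payments. Total: 4 + 31 = 35 months.

35 months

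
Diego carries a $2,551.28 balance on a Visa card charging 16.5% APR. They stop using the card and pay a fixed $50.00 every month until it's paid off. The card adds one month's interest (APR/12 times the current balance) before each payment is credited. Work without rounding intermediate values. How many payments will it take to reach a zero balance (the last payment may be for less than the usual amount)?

89 payments

Monthly rate r = 16.5%/12 = 1.375% = 0.01375.
Recurrence: B ← B·(1+r) − $50.00.
Month 1: interest $35.08; balance after payment $2,536.36.
Month 2: interest $34.87; balance after payment $2,521.24.
Closed form: n = −ln(1 − rB₀/P)/ln(1+r) = −ln(0.2984)/ln(1.01375) ≈ 88.554, so the balance reaches zero during payment 89.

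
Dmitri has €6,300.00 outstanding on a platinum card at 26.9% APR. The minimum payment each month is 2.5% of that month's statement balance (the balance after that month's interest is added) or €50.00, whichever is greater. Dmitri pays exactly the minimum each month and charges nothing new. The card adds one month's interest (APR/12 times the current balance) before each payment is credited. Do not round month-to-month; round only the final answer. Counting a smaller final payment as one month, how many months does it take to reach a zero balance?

Monthly rate r = 26.9%/12 = 2.24167% = 0.0224167.
While 2.5% of the post-interest balance exceeds €50.00, each month B ← (B·(1+r))·(1 − 0.025), i.e. B shrinks by the factor (1+r)·0.975 = 0.99686.
This holds for months 1–372. Entering month 373 the balance is €1,952.74; 2.5% of the post-interest balance is now below €50.00, so the flat €50.00 minimum applies from here.
From month 373 a fixed €50.00 at rate r clears €1,952.74 in 94 more payments. Total: 372 + 94 = 466 months.

466 months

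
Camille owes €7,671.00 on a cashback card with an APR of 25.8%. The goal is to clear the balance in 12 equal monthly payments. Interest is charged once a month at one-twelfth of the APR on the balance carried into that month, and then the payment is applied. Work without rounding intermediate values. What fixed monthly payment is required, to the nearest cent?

Monthly rate r = 25.8%/12 = 2.15% = 0.0215.
Level-payment amortization: P = B₀·r / (1 − (1+r)^(−n)) = 7671.00·0.0215 / (1 − 1.0215^(−12)).
Denominator 1 − (1+r)^(−12) = 0.225289311.
P = 164.927 / 0.225289311 ≈ 732.07.

€732.07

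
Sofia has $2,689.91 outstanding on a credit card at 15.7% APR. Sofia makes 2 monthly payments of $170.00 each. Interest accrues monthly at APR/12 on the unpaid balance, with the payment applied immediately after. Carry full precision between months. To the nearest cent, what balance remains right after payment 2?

Monthly rate r = 15.7%/12 = 1.30833% = 0.0130833.
Each month: B ← B·(1+r) − $170.00.
Month 1: interest $35.19; balance after payment $2,555.10.
Month 2: interest $33.43; balance after payment $2,418.53.

$2,418.53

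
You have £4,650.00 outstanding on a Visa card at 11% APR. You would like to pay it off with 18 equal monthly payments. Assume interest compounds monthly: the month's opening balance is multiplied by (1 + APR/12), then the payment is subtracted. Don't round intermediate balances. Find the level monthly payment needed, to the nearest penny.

£281.41

Monthly rate r = 11%/12 = 0.916667% = 0.00916667.
Level-payment amortization: P = B₀·r / (1 − (1+r)^(−n)) = 4650.00·0.00916667 / (1 − 1.00917^(−18)).
Denominator 1 − (1+r)^(−18) = 0.151468729.
P = 42.625 / 0.151468729 ≈ 281.41.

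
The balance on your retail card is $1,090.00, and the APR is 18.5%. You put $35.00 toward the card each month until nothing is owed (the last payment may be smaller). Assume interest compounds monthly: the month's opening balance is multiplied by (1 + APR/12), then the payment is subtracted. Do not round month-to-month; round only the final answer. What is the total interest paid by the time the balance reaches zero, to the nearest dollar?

$407

Monthly rate r = 18.5%/12 = 1.54167% = 0.0154167.
Payoff takes n = ⌈−ln(1 − rB₀/P)/ln(1+r)⌉ = ⌈42.758⌉ = 43 payments; the last is $26.58.
Total paid = 42·$35.00 + $26.58 = $1,496.58.
Total interest = total paid − principal = $1,496.58 − $1,090.00 = $406.58.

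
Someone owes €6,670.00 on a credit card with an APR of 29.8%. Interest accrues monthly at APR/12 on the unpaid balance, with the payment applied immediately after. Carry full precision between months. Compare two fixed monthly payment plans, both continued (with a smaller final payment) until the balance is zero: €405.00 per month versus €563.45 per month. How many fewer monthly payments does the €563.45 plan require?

7 fewer payments

Monthly rate r = 29.8%/12 = 2.48333% = 0.0248333.
At €405.00/mo: n = ⌈−ln(1 − rB₀/P)/ln(1+r)⌉ = 22 payments (last €179.23); total interest = total paid − €6,670.00 = €2,014.23.
At €563.45/mo: 15 payments (last €108.57); total interest €1,326.87.
Payments saved = 22 − 15 = 7.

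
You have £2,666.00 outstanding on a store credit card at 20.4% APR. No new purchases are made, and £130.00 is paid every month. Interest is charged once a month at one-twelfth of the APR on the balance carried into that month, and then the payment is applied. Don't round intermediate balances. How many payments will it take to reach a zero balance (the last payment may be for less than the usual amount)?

Monthly rate r = 20.4%/12 = 1.7% = 0.017.
Recurrence: B ← B·(1+r) − £130.00.
Month 1: interest £45.32; balance after payment £2,581.32.
Month 2: interest £43.88; balance after payment £2,495.20.
Closed form: n = −ln(1 − rB₀/P)/ln(1+r) = −ln(0.65137)/ln(1.017) ≈ 25.430, so the balance reaches zero during payment 26.

26 payments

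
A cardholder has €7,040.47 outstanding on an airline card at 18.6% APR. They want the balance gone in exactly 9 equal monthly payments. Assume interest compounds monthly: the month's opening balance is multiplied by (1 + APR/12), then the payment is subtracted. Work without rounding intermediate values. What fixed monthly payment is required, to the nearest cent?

€844.14

Monthly rate r = 18.6%/12 = 1.55% = 0.0155.
Level-payment amortization: P = B₀·r / (1 − (1+r)^(−n)) = 7040.47·0.0155 / (1 − 1.0155^(−9)).
Denominator 1 − (1+r)^(−9) = 0.129275729.
P = 109.127 / 0.129275729 ≈ 844.14.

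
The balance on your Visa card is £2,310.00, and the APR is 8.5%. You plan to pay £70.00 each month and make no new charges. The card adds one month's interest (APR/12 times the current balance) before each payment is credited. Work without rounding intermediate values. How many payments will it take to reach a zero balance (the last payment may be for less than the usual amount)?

38 months

Monthly rate r = 8.5%/12 = 0.708333% = 0.00708333.
Recurrence: B ← B·(1+r) − £70.00.
Month 1: interest £16.36; balance after payment £2,256.36.
Month 2: interest £15.98; balance after payment £2,202.35.
Closed form: n = −ln(1 − rB₀/P)/ln(1+r) = −ln(0.76625)/ln(1.00708) ≈ 37.721, so the balance reaches zero during payment 38.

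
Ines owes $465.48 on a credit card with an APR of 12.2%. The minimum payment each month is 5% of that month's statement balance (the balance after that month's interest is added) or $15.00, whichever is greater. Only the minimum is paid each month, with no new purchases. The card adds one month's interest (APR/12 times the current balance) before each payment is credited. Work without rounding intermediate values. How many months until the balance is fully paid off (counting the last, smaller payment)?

34 months

Monthly rate r = 12.2%/12 = 1.01667% = 0.0101667.
While 5% of the post-interest balance exceeds $15.00, each month B ← (B·(1+r))·(1 − 0.05), i.e. B shrinks by the factor (1+r)·0.95 = 0.95966.
This holds for months 1–11. Entering month 12 the balance is $295.93; 5% of the post-interest balance is now below $15.00, so the flat $15.00 minimum applies from here.
From month 12 a fixed $15.00 at rate r clears $295.93 in 23 more payments. Total: 11 + 23 = 34 months.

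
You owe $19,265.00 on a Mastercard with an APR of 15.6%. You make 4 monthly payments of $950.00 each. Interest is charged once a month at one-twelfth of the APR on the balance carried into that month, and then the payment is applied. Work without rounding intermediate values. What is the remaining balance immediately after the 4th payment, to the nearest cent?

$16,411.74

Monthly rate r = 15.6%/12 = 1.3% = 0.013.
Each month: B ← B·(1+r) − $950.00.
Month 1: interest $250.44; balance after payment $18,565.44.
Month 2: interest $241.35; balance after payment $17,856.80.
Month 3: interest $232.14; balance after payment $17,138.93.
Month 4: interest $222.81; balance after payment $16,411.74.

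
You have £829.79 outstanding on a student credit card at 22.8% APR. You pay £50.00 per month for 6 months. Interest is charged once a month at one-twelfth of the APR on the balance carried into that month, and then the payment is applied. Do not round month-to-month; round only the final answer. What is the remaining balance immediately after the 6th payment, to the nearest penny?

Monthly rate r = 22.8%/12 = 1.9% = 0.019.
Each month: B ← B·(1+r) − £50.00.
Month 1: interest £15.77; balance after payment £795.56.
Month 2: interest £15.12; balance after payment £760.67.
Month 3: interest £14.45; balance after payment £725.12.
Month 4: interest £13.78; balance after payment £688.90.
Month 5: interest £13.09; balance after payment £651.99.
Month 6: interest £12.39; balance after payment £614.38.

£614.38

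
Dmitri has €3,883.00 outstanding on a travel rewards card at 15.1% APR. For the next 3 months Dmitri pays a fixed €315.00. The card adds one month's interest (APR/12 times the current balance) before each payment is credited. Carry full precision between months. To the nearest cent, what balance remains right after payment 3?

€3,074.49

Monthly rate r = 15.1%/12 = 1.25833% = 0.0125833.
Each month: B ← B·(1+r) − €315.00.
Month 1: interest €48.86; balance after payment €3,616.86.
Month 2: interest €45.51; balance after payment €3,347.37.
Month 3: interest €42.12; balance after payment €3,074.49.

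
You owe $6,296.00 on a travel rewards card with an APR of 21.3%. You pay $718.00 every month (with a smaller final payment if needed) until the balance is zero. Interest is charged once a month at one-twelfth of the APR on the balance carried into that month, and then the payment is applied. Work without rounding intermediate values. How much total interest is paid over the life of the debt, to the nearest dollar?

$610

Monthly rate r = 21.3%/12 = 1.775% = 0.01775.
Payoff takes n = ⌈−ln(1 − rB₀/P)/ln(1+r)⌉ = ⌈9.616⌉ = 10 payments; the last is $443.65.
Total paid = 9·$718.00 + $443.65 = $6,905.65.
Total interest = total paid − principal = $6,905.65 − $6,296.00 = $609.65.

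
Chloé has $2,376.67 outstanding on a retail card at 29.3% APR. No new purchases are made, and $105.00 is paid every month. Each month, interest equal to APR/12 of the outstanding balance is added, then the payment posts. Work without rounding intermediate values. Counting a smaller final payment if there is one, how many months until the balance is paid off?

Monthly rate r = 29.3%/12 = 2.44167% = 0.0244167.
Recurrence: B ← B·(1+r) − $105.00.
Month 1: interest $58.03; balance after payment $2,329.70.
Month 2: interest $56.88; balance after payment $2,281.58.
Closed form: n = −ln(1 − rB₀/P)/ln(1+r) = −ln(0.44733)/ln(1.02442) ≈ 33.348, so the balance reaches zero during payment 34.

34 payments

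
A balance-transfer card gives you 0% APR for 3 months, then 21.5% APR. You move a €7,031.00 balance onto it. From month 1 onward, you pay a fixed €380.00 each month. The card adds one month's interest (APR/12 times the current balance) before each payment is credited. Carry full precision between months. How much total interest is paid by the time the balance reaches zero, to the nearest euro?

€1,073

Promo months 1–3 at r₀ = 0%/12 = 0; months 4+ at r₁ = 21.5%/12 = 0.0179167.
After month 3 (no interest yet): B = €7,031.00 − 3·€380.00 = €5,891.00.
Then at r₁ with €380.00/mo: n₂ = −ln(1 − r₁·B/P)/ln(1+r₁) ≈ 18.32 → 19 more payments.
Total paid = 21·€380.00 + €123.71 = €8,103.71; interest = €8,103.71 − €7,031.00 = €1,072.71.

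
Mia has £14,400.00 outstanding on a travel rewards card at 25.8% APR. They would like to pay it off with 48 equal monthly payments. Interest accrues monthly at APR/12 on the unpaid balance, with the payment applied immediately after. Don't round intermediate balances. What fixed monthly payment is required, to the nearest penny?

£483.91

Monthly rate r = 25.8%/12 = 2.15% = 0.0215.
Level-payment amortization: P = B₀·r / (1 − (1+r)^(−n)) = 14400.00·0.0215 / (1 − 1.0215^(−48)).
Denominator 1 − (1+r)^(−48) = 0.639787986.
P = 309.6 / 0.639787986 ≈ 483.91.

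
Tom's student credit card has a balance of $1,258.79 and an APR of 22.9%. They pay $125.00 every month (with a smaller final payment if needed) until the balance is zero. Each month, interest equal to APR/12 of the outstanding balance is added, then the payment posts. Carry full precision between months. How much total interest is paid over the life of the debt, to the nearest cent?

Monthly rate r = 22.9%/12 = 1.90833% = 0.0190833.
Payoff takes n = ⌈−ln(1 − rB₀/P)/ln(1+r)⌉ = ⌈11.289⌉ = 12 payments; the last is $36.42.
Total paid = 11·$125.00 + $36.42 = $1,411.42.
Total interest = total paid − principal = $1,411.42 − $1,258.79 = $152.63.

$152.63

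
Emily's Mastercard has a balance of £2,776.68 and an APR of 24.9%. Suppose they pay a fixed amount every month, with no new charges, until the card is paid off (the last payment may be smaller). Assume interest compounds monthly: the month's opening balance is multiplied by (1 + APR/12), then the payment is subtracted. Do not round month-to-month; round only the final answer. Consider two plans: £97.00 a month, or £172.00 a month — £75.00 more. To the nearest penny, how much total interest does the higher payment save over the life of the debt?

Monthly rate r = 24.9%/12 = 2.075% = 0.02075.
At £97.00/mo: n = ⌈−ln(1 − rB₀/P)/ln(1+r)⌉ = 44 payments (last £86.22); total interest = total paid − £2,776.68 = £1,480.54.
At £172.00/mo: 20 payments (last £148.60); total interest £639.92.
Interest saved = £1,480.54 − £639.92 = £840.62.

£840.62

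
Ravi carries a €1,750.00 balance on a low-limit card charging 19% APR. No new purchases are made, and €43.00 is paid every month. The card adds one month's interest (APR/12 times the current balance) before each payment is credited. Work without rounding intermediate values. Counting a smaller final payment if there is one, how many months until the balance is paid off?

66 months

Monthly rate r = 19%/12 = 1.58333% = 0.0158333.
Recurrence: B ← B·(1+r) − €43.00.
Month 1: interest €27.71; balance after payment €1,734.71.
Month 2: interest €27.47; balance after payment €1,719.17.
Closed form: n = −ln(1 − rB₀/P)/ln(1+r) = −ln(0.35562)/ln(1.01583) ≈ 65.814, so the balance reaches zero during payment 66.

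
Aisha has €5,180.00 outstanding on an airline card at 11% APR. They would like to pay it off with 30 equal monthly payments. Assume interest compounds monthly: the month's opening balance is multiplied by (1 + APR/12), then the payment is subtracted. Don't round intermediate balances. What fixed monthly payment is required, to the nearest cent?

Monthly rate r = 11%/12 = 0.916667% = 0.00916667.
Level-payment amortization: P = B₀·r / (1 − (1+r)^(−n)) = 5180.00·0.00916667 / (1 − 1.00917^(−30)).
Denominator 1 − (1+r)^(−30) = 0.239475714.
P = 47.4833 / 0.239475714 ≈ 198.28.

€198.28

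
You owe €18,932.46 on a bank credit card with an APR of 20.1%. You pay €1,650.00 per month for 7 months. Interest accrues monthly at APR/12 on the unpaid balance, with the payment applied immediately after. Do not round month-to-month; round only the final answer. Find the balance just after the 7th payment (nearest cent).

€9,120.14

Monthly rate r = 20.1%/12 = 1.675% = 0.01675.
Each month: B ← B·(1+r) − €1,650.00.
Month 1: interest €317.12; balance after payment €17,599.58.
Month 2: interest €294.79; balance after payment €16,244.37.
Month 3: interest €272.09; balance after payment €14,866.46.
Month 4: interest €249.01; balance after payment €13,465.48.
Month 5: interest €225.55; balance after payment €12,041.02.
Month 6: interest €201.69; balance after payment €10,592.71.
Month 7: interest €177.43; balance after payment €9,120.14.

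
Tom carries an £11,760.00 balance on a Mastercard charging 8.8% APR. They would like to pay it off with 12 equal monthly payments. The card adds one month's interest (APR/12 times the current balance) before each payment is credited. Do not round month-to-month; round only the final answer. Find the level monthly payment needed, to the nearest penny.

£1,027.34

Monthly rate r = 8.8%/12 = 0.733333% = 0.00733333.
Level-payment amortization: P = B₀·r / (1 − (1+r)^(−n)) = 11760.00·0.00733333 / (1 − 1.00733^(−12)).
Denominator 1 − (1+r)^(−12) = 0.0839450272.
P = 86.24 / 0.0839450272 ≈ 1027.34.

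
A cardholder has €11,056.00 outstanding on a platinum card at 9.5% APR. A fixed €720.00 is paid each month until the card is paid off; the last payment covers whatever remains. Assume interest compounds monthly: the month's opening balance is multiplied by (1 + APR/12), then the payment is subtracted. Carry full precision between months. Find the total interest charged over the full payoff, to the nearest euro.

Monthly rate r = 9.5%/12 = 0.791667% = 0.00791667.
Payoff takes n = ⌈−ln(1 − rB₀/P)/ln(1+r)⌉ = ⌈16.437⌉ = 17 payments; the last is €315.27.
Total paid = 16·€720.00 + €315.27 = €11,835.27.
Total interest = total paid − principal = €11,835.27 − €11,056.00 = €779.27.

€779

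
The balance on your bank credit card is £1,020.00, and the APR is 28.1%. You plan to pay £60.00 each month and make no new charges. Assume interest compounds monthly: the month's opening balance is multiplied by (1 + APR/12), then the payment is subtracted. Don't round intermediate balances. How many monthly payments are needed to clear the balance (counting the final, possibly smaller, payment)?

Monthly rate r = 28.1%/12 = 2.34167% = 0.0234167.
Recurrence: B ← B·(1+r) − £60.00.
Month 1: interest £23.89; balance after payment £983.88.
Month 2: interest £23.04; balance after payment £946.92.
Closed form: n = −ln(1 − rB₀/P)/ln(1+r) = −ln(0.60192)/ln(1.02342) ≈ 21.931, so the balance reaches zero during payment 22.

22 months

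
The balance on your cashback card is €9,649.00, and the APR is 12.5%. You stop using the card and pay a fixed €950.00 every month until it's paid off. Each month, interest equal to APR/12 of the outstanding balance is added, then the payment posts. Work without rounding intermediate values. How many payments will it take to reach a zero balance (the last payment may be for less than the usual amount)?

11 months

Monthly rate r = 12.5%/12 = 1.04167% = 0.0104167.
Recurrence: B ← B·(1+r) − €950.00.
Month 1: interest €100.51; balance after payment €8,799.51.
Month 2: interest €91.66; balance after payment €7,941.17.
Closed form: n = −ln(1 − rB₀/P)/ln(1+r) = −ln(0.8942)/ln(1.01042) ≈ 10.791, so the balance reaches zero during payment 11.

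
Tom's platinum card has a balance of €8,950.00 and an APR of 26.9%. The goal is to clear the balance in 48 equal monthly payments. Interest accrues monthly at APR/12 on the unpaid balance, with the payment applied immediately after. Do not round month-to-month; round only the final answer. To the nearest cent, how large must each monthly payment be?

Monthly rate r = 26.9%/12 = 2.24167% = 0.0224167.
Level-payment amortization: P = B₀·r / (1 − (1+r)^(−n)) = 8950.00·0.0224167 / (1 − 1.02242^(−48)).
Denominator 1 − (1+r)^(−48) = 0.654967647.
P = 200.629 / 0.654967647 ≈ 306.32.

€306.32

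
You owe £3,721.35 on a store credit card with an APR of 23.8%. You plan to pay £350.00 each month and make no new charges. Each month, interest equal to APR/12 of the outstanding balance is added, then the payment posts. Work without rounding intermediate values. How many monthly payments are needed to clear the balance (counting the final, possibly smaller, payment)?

Monthly rate r = 23.8%/12 = 1.98333% = 0.0198333.
Recurrence: B ← B·(1+r) − £350.00.
Month 1: interest £73.81; balance after payment £3,445.16.
Month 2: interest £68.33; balance after payment £3,163.49.
Closed form: n = −ln(1 − rB₀/P)/ln(1+r) = −ln(0.78912)/ln(1.01983) ≈ 12.059, so the balance reaches zero during payment 13.

13 payments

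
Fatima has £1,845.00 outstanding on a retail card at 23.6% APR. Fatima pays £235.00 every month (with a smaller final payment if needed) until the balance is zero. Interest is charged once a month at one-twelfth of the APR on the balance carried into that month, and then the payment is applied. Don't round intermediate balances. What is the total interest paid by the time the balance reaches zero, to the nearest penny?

Monthly rate r = 23.6%/12 = 1.96667% = 0.0196667.
Payoff takes n = ⌈−ln(1 − rB₀/P)/ln(1+r)⌉ = ⌈8.611⌉ = 9 payments; the last is £144.22.
Total paid = 8·£235.00 + £144.22 = £2,024.22.
Total interest = total paid − principal = £2,024.22 − £1,845.00 = £179.22.

£179.22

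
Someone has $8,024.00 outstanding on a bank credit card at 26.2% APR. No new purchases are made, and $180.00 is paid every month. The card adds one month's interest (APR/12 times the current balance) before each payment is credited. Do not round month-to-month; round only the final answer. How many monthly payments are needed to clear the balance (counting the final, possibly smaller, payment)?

Monthly rate r = 26.2%/12 = 2.18333% = 0.0218333.
Recurrence: B ← B·(1+r) − $180.00.
Month 1: interest $175.19; balance after payment $8,019.19.
Month 2: interest $175.09; balance after payment $8,014.28.
Closed form: n = −ln(1 − rB₀/P)/ln(1+r) = −ln(0.026719)/ln(1.02183) ≈ 167.716, so the balance reaches zero during payment 168.

168 payments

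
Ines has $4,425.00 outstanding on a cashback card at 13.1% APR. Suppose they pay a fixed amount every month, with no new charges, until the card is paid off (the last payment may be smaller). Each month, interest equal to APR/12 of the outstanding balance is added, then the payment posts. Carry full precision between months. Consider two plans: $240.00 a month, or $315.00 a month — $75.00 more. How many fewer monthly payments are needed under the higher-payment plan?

Monthly rate r = 13.1%/12 = 1.09167% = 0.0109167.
At $240.00/mo: n = ⌈−ln(1 − rB₀/P)/ln(1+r)⌉ = 21 payments (last $168.04); total interest = total paid − $4,425.00 = $543.04.
At $315.00/mo: 16 payments (last $105.08); total interest $405.08.
Payments saved = 21 − 16 = 5.

5 fewer payments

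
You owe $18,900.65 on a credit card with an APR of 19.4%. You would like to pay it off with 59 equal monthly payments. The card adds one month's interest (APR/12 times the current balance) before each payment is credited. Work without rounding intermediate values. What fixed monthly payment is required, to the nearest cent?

Monthly rate r = 19.4%/12 = 1.61667% = 0.0161667.
Level-payment amortization: P = B₀·r / (1 − (1+r)^(−n)) = 18900.65·0.0161667 / (1 − 1.01617^(−59)).
Denominator 1 − (1+r)^(−59) = 0.611788616.
P = 305.561 / 0.611788616 ≈ 499.45.

$499.45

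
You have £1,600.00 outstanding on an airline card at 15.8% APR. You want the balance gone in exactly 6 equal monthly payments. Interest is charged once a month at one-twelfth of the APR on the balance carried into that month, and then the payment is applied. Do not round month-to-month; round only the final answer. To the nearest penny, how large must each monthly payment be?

Monthly rate r = 15.8%/12 = 1.31667% = 0.0131667.
Level-payment amortization: P = B₀·r / (1 − (1+r)^(−n)) = 1600.00·0.0131667 / (1 − 1.01317^(−6)).
Denominator 1 − (1+r)^(−6) = 0.0754835521.
P = 21.0667 / 0.0754835521 ≈ 279.09.

£279.09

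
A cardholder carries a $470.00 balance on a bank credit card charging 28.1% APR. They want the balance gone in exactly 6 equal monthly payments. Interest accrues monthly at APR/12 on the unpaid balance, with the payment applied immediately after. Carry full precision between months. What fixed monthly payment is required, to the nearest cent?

Monthly rate r = 28.1%/12 = 2.34167% = 0.0234167.
Level-payment amortization: P = B₀·r / (1 − (1+r)^(−n)) = 470.00·0.0234167 / (1 − 1.02342^(−6)).
Denominator 1 − (1+r)^(−6) = 0.129667727.
P = 11.0058 / 0.129667727 ≈ 84.88.

$84.88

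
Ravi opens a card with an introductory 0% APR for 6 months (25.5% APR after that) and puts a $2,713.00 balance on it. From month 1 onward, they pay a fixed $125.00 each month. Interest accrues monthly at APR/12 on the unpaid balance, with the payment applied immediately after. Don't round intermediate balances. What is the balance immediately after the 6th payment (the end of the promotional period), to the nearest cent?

Promo months 1–6 at r₀ = 0%/12 = 0; months 7+ at r₁ = 25.5%/12 = 0.02125.
After month 6 (no interest yet): B = $2,713.00 − 6·$125.00 = $1,963.00.

$1,963.00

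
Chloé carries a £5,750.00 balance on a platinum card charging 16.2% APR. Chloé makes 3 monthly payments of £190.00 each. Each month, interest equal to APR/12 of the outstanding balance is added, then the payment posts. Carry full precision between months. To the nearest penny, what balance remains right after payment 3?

£5,408.30

Monthly rate r = 16.2%/12 = 1.35% = 0.0135.
Each month: B ← B·(1+r) − £190.00.
Month 1: interest £77.62; balance after payment £5,637.62.
Month 2: interest £76.11; balance after payment £5,523.73.
Month 3: interest £74.57; balance after payment £5,408.30.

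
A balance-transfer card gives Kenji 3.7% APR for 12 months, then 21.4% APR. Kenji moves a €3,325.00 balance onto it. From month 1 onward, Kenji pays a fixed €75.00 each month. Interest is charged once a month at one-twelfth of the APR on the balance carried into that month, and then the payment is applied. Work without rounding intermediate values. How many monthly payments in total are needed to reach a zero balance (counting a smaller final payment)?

65 payments

Promo months 1–12 at r₀ = 3.7%/12 = 0.00308333; months 13+ at r₁ = 21.4%/12 = 0.0178333.
After month 12: iterate B ← B·(1+r₀) − €75.00 for 12 months → €2,534.71.
Then at r₁ with €75.00/mo: n₂ = −ln(1 − r₁·B/P)/ln(1+r₁) ≈ 52.22 → 53 more payments.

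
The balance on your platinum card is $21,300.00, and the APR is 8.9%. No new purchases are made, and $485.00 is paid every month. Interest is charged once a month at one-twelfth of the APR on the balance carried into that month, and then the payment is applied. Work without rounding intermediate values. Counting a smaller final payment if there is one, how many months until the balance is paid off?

54 months

Monthly rate r = 8.9%/12 = 0.741667% = 0.00741667.
Recurrence: B ← B·(1+r) − $485.00.
Month 1: interest $157.97; balance after payment $20,972.97.
Month 2: interest $155.55; balance after payment $20,643.52.
Closed form: n = −ln(1 − rB₀/P)/ln(1+r) = −ln(0.67428)/ln(1.00742) ≈ 53.336, so the balance reaches zero during payment 54.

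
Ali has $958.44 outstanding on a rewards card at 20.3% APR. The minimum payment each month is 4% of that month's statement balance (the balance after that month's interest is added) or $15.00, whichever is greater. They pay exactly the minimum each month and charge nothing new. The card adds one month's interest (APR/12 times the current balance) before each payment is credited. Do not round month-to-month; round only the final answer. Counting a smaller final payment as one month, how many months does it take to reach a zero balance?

Monthly rate r = 20.3%/12 = 1.69167% = 0.0169167.
While 4% of the post-interest balance exceeds $15.00, each month B ← (B·(1+r))·(1 − 0.04), i.e. B shrinks by the factor (1+r)·0.96 = 0.97624.
This holds for months 1–40. Entering month 41 the balance is $366.29; 4% of the post-interest balance is now below $15.00, so the flat $15.00 minimum applies from here.
From month 41 a fixed $15.00 at rate r clears $366.29 in 32 more payments. Total: 40 + 32 = 72 months.

72 months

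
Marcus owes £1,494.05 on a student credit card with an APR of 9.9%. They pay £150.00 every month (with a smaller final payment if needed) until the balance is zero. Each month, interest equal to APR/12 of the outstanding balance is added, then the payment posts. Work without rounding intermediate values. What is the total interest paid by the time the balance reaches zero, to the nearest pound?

Monthly rate r = 9.9%/12 = 0.825% = 0.00825.
Payoff takes n = ⌈−ln(1 − rB₀/P)/ln(1+r)⌉ = ⌈10.436⌉ = 11 payments; the last is £65.59.
Total paid = 10·£150.00 + £65.59 = £1,565.59.
Total interest = total paid − principal = £1,565.59 − £1,494.05 = £71.54.

£72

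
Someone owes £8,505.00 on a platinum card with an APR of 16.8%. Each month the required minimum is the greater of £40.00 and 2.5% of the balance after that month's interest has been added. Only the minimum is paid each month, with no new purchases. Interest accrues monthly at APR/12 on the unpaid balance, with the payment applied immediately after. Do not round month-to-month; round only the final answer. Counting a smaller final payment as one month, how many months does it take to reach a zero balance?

206 months

Monthly rate r = 16.8%/12 = 1.4% = 0.014.
While 2.5% of the post-interest balance exceeds £40.00, each month B ← (B·(1+r))·(1 − 0.025), i.e. B shrinks by the factor (1+r)·0.975 = 0.98865.
This holds for months 1–148. Entering month 149 the balance is £1,570.27; 2.5% of the post-interest balance is now below £40.00, so the flat £40.00 minimum applies from here.
From month 149 a fixed £40.00 at rate r clears £1,570.27 in 58 more payments. Total: 148 + 58 = 206 months.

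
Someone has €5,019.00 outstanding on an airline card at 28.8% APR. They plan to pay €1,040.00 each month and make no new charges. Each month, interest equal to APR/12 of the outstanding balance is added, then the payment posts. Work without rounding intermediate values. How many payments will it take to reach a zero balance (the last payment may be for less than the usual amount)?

Monthly rate r = 28.8%/12 = 2.4% = 0.024.
Recurrence: B ← B·(1+r) − €1,040.00.
Month 1: interest €120.46; balance after payment €4,099.46.
Month 2: interest €98.39; balance after payment €3,157.84.
Month 3: interest €75.79; balance after payment €2,193.63.
Month 4: interest €52.65; balance after payment €1,206.28.
Month 5: interest €28.95; balance after payment €195.23.
Month 6: interest €4.69; balance after payment €0.00.

6 payments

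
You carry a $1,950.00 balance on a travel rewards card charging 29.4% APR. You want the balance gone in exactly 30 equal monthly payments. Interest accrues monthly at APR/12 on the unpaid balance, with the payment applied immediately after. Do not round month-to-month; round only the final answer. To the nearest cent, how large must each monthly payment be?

Monthly rate r = 29.4%/12 = 2.45% = 0.0245.
Level-payment amortization: P = B₀·r / (1 − (1+r)^(−n)) = 1950.00·0.0245 / (1 − 1.0245^(−30)).
Denominator 1 − (1+r)^(−30) = 0.516227566.
P = 47.775 / 0.516227566 ≈ 92.55.

$92.55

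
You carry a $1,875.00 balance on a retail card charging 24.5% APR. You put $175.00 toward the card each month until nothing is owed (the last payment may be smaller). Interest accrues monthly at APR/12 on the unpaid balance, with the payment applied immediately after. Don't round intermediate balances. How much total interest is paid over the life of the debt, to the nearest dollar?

Monthly rate r = 24.5%/12 = 2.04167% = 0.0204167.
Payoff takes n = ⌈−ln(1 − rB₀/P)/ln(1+r)⌉ = ⌈12.214⌉ = 13 payments; the last is $37.77.
Total paid = 12·$175.00 + $37.77 = $2,137.77.
Total interest = total paid − principal = $2,137.77 − $1,875.00 = $262.77.

$263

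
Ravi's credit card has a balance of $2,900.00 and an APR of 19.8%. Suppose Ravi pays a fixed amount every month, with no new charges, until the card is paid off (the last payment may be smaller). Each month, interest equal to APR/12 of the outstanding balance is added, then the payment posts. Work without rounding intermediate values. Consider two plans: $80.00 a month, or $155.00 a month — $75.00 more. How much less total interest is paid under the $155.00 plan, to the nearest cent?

$959.40

Monthly rate r = 19.8%/12 = 1.65% = 0.0165.
At $80.00/mo: n = ⌈−ln(1 − rB₀/P)/ln(1+r)⌉ = 56 payments (last $56.45); total interest = total paid − $2,900.00 = $1,556.45.
At $155.00/mo: 23 payments (last $87.05); total interest $597.05.
Interest saved = $1,556.45 − $597.05 = $959.40.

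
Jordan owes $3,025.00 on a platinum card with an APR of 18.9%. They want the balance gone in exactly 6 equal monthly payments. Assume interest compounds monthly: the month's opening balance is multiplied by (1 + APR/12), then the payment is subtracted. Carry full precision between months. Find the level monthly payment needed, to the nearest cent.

Monthly rate r = 18.9%/12 = 1.575% = 0.01575.
Level-payment amortization: P = B₀·r / (1 − (1+r)^(−n)) = 3025.00·0.01575 / (1 − 1.01575^(−6)).
Denominator 1 − (1+r)^(−6) = 0.0895019626.
P = 47.6437 / 0.0895019626 ≈ 532.32.

$532.32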